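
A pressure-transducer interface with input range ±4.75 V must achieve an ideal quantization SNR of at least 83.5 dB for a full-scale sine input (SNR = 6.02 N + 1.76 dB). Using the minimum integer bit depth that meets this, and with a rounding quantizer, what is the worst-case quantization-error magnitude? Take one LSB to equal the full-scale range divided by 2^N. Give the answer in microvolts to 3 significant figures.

Range = 4.75 − (-4.75) = 9.5 V.
6.02 N + 1.76 ≥ 83.5 gives N ≥ 13.578, so the minimum integer is 14.
One LSB is 9.5 V / 16384 = 0.57983 mV.
|e|_max = LSB/2 = 290 µV.

290 µV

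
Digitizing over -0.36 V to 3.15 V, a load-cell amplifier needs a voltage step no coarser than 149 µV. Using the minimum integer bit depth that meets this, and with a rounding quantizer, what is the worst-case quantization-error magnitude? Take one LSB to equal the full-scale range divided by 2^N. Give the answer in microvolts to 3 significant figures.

Range = 3.15 − (-0.36) = 3.51 V.
Levels needed ≥ 3.51/149 µV = 23560. 2^15 = 32768 suffices, so N_min = 15.
LSB = 3.51 V / 2^15 = 107.12 µV.
Max error for round-to-nearest is LSB/2 = 53.6 µV.

53.6 µV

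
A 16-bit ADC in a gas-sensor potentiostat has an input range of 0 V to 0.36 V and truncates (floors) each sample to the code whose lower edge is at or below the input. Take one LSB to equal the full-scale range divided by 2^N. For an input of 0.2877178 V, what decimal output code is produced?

52377

Full-scale range = 0.36 V. LSB = 0.36 V / 2^16 ≈ 5.493 µV.
V_in − V_min = 0.2877178 − (0) = 0.2877178 V.
Divide by LSB: 0.2877178 × 65536/0.36 = 52377.4271.
Truncating gives code 52377.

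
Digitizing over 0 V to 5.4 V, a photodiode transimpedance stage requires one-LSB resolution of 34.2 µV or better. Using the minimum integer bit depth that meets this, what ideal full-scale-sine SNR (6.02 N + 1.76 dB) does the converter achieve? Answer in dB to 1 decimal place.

110.1 dB

Span = 5.4 V.
Required number of levels: 5.4/34.2 µV = 157890; smallest N with 2^N ≥ that is 18.
Ideal SNR at N = 18: 6.02·18 + 1.76 = 110.1 dB.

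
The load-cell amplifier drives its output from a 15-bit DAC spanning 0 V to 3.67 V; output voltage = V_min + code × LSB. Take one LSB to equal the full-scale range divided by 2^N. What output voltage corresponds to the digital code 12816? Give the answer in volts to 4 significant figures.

1.435 V

V_FS = 3.67 V. LSB = 3.67 V / 2^15.
V_out = 0 + 12816 × (3.67/32768) V
      = 0 + 1.43539 = 1.43539 V.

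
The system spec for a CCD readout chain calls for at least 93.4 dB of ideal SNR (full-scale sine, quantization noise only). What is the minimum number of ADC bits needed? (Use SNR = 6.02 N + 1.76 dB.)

Solving 6.02 N ≥ 93.4 − 1.76: N ≥ 15.223. Round up → N = 16.

16 bits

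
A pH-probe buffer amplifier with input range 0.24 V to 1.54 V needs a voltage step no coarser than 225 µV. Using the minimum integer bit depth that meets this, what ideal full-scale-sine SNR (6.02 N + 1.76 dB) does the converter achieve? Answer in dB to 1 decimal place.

Range = 1.54 − (0.24) = 1.3 V.
1.3 V / 225 µV = 5778. Since 2^12 = 4096 and 2^13 = 8192, N = 13.
Ideal SNR at N = 13: 6.02·13 + 1.76 = 80.0 dB.

80.0 dB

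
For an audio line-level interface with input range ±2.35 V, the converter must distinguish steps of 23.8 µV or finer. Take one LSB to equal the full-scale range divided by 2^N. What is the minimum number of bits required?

18 bits

Full-scale range = 2.35 V − (-2.35 V) = 4.7 V.
Need 2^N ≥ 4.7 V / 23.8 µV = 197500 → N_min = 18.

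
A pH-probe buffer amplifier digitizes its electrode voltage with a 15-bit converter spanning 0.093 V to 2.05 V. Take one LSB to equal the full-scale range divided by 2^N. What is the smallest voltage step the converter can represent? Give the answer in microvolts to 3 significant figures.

59.7 µV

Range = 2.05 − (0.093) = 1.957 V.
2^15 = 32768 levels.
Step size = 1.957/32768 V = 59.7 µV.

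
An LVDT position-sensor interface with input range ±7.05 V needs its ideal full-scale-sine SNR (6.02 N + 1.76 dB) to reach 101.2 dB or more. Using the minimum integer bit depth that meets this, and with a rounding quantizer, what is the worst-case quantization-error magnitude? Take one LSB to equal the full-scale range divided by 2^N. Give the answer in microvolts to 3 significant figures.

53.8 µV

Range = 7.05 − (-7.05) = 14.1 V.
N ≥ (101.2 − 1.76)/6.02 = 16.518 → N_min = 17.
LSB = 14.1 V ÷ 2^17 = 14.1/131072 V = 107.57 µV.
Half an LSB is 53.8 µV.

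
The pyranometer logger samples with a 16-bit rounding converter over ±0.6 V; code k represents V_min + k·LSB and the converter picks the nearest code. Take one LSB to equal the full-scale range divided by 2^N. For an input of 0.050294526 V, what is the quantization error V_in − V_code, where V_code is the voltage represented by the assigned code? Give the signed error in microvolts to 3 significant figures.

−4.55 µV

Span: 0.6 V − (-0.6 V) = 1.2 V. LSB = 1.2 V / 2^16 ≈ 18.31 µV.
Position in LSBs: (0.050294526 − (-0.6)) × 65536/1.2 = 35514.7517; rounding gives k = 35515.
V_code = -0.6 + (35515/65536) × 1.2 = 0.050299072266 V.
e = 0.050294526 − (0.050299072266) = −4.55 µV.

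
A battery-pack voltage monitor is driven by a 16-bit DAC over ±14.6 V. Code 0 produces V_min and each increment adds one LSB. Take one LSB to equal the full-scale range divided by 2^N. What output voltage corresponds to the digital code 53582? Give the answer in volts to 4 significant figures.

9.274 V

The full-scale span is 14.6 − (-14.6) = 29.2 V. LSB = 29.2 V / 2^16.
V_out = V_min + code × LSB = -14.6 V + 53582 × 29.2 V / 65536
      = -14.6 + 23.8738 = 9.27382 V.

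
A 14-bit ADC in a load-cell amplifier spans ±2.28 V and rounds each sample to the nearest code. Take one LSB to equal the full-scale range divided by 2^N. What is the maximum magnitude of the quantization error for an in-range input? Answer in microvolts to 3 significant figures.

Range = 2.28 − (-2.28) = 4.56 V.
LSB = 4.56 V ÷ 2^14 = 4.56/16384 V = 278.32 µV.
Worst-case error for round-to-nearest is half an LSB: 139 µV.

139 µV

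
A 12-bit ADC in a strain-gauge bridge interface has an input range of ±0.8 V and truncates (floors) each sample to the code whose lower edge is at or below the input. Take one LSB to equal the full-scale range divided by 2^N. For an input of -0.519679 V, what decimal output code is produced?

717

Range = 0.8 − (-0.8) = 1.6 V. LSB = 1.6 V / 2^12 ≈ 390.6 µV.
code = ⌊(V_in − V_min)/LSB⌋ = ⌊(V_in − V_min) × 2^12 / range⌋
     = ⌊(-0.519679 − (-0.8)) × 4096 / 1.6⌋ = ⌊0.280321 × 4096/1.6⌋
     = ⌊717.622⌋ = 717.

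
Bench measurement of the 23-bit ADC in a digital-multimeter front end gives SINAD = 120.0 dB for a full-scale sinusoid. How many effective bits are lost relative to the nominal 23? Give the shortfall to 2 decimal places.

ENOB = (SINAD − 1.76)/6.02 = (120.0 − 1.76)/6.02 = 19.6412 bits.
23 − 19.6412 = 3.36 bits below nominal.

3.36 bits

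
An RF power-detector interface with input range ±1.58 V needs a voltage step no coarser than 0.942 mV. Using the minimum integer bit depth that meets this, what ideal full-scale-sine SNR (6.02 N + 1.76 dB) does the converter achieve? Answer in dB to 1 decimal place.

74.0 dB

The full-scale span is 1.58 − (-1.58) = 3.16 V.
3.16 V / 0.942 mV = 3355. Since 2^11 = 2048 and 2^12 = 4096, N = 12.
6.02(12) + 1.76 = 74.00 dB.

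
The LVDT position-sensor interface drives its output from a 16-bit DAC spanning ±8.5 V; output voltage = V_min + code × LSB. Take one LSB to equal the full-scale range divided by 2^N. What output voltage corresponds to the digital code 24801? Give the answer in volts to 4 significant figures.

-2.067 V

Span: 8.5 V − (-8.5 V) = 17 V. LSB = 17 V / 2^16.
V_out = -8.5 + 24801 × (17/65536) V
      = -8.5 V + 6.43336 V = -2.06664 V.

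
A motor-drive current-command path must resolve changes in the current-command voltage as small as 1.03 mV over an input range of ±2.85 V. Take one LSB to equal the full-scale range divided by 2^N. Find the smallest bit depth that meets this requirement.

The full-scale span is 2.85 − (-2.85) = 5.7 V.
Levels needed ≥ 5.7/1.03 mV = 5534. 2^13 = 8192 suffices, so N_min = 13.

13 bits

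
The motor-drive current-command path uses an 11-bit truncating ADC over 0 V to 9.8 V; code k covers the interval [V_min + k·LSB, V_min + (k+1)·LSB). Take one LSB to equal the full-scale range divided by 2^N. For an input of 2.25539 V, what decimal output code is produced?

Range is 9.8 V. LSB = 9.8 V / 2^11 ≈ 4.785 mV.
V_in − V_min = 2.25539 − (0) = 2.25539 V.
Divide by LSB: 2.25539 × 2048/9.8 = 471.3305.
Truncating gives code 471.

471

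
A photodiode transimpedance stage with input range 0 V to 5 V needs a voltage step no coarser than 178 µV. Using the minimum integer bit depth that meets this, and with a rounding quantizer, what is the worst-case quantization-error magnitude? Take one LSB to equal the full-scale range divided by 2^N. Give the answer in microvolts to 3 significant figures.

76.3 µV

Full-scale range = 5 V.
Required number of levels: 5/178 µV = 28090; smallest N with 2^N ≥ that is 15.
LSB = 5 V / 2^15 = 152.59 µV.
Half an LSB is 76.3 µV.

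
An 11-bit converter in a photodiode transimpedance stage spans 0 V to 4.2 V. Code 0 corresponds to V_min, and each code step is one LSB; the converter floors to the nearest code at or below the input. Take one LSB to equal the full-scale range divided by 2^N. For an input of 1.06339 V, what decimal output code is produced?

518

V_FS = 4.2 V. LSB = 4.2 V / 2^11 ≈ 2.051 mV.
(V_in − V_min) × 2^11/range = (1.06339 − (0)) × 2048/4.2 = 518.529.
Floor → code = 518.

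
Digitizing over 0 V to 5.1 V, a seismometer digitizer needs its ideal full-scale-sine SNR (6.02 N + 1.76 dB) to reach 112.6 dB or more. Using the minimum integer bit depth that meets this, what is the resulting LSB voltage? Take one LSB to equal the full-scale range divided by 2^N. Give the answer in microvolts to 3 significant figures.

Range is 5.1 V.
6.02 N + 1.76 ≥ 112.6 gives N ≥ 18.412, so the minimum integer is 19.
One LSB is 5.1 V / 524288 = 9.73 µV.

9.73 µV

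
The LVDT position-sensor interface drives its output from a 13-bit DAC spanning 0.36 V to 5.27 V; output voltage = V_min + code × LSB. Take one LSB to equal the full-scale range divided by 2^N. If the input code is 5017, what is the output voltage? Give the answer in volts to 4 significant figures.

3.367 V

The full-scale span is 5.27 − (0.36) = 4.91 V. LSB = 4.91 V / 2^13.
Output = V_min + (5017/8192) × range = 0.36 + 0.612427 × 4.91 V
      = 0.36 + 3.00702 = 3.36702 V.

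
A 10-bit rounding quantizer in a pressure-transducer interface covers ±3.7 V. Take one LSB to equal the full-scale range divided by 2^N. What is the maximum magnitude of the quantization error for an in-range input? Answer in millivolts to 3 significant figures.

Range = 3.7 − (-3.7) = 7.4 V.
LSB = 7.4 V / 2^10 = 7.2266 mV.
A rounding quantizer has |error| ≤ LSB/2 = 3.61 mV.

3.61 mV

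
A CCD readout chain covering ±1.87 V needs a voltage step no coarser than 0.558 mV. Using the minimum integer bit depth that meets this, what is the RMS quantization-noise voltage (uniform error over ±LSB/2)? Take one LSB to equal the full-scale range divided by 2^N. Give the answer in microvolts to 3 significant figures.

132 µV

Span: 1.87 V − (-1.87 V) = 3.74 V.
3.74 V / 0.558 mV = 6703. Since 2^12 = 4096 and 2^13 = 8192, N = 13.
Step size = 3.74/8192 V = 456.54 µV.
V_rms = LSB/√12 = 132 µV.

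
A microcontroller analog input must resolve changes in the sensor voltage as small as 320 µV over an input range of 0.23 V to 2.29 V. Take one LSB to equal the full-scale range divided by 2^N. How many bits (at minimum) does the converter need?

Range = 2.29 − (0.23) = 2.06 V.
Levels needed ≥ 2.06/320 µV = 6438. 2^13 = 8192 suffices, so N_min = 13.

13 bits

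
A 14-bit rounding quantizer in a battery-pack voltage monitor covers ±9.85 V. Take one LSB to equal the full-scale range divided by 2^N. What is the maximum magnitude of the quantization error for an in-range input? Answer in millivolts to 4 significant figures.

Full-scale range = 9.85 V − (-9.85 V) = 19.7 V.
LSB = 19.7 V / 2^14 = 1.20239 mV.
A rounding quantizer has |error| ≤ LSB/2 = 0.6012 mV.

0.6012 mV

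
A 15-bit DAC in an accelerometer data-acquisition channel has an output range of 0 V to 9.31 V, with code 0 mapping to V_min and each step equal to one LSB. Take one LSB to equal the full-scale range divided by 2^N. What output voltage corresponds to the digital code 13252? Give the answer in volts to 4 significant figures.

Full-scale range = 9.31 V. LSB = 9.31 V / 2^15.
V_out = 0 + 13252 × (9.31/32768) V
      = 0 V + 3.76514 V = 3.76514 V.

3.765 V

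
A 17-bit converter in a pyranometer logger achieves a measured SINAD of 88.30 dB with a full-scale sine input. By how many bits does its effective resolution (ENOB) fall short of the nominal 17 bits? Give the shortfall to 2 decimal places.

N_eff = (88.30 − 1.76)/6.02 = 14.3754 bits.
17 − 14.3754 = 2.62 bits below nominal.

2.62 bits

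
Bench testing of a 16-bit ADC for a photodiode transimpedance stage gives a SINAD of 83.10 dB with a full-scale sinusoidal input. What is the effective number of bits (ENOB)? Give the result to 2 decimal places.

13.51 bits

ENOB = (83.10 − 1.76)/6.02 = 13.5116 bits.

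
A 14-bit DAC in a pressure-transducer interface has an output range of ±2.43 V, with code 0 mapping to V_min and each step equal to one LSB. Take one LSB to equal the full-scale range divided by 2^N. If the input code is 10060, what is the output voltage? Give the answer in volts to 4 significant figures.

0.5541 V

Full-scale range = 2.43 V − (-2.43 V) = 4.86 V. LSB = 4.86 V / 2^14.
Output = V_min + (10060/16384) × range = -2.43 + 0.614014 × 4.86 V
      = -2.43 V + 2.98411 V = 0.554106 V.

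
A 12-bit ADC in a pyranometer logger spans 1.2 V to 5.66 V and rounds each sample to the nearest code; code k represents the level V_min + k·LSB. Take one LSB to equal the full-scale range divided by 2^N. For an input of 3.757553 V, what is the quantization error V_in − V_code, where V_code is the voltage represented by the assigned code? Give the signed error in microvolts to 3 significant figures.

−196 µV

Range = 5.66 − (1.2) = 4.46 V. LSB = 4.46 V / 2^12 ≈ 1.089 mV.
(V_in − V_min)/LSB = (3.757553 − (1.2)) × 4096/4.46 = 2348.8200 → nearest code k = 2349.
Reconstructed level: 1.2 + 2349 × 4.46/4096 V = 3.757749023 V.
V_in − V_code = 3.757553 − (3.757749023) = −196 µV.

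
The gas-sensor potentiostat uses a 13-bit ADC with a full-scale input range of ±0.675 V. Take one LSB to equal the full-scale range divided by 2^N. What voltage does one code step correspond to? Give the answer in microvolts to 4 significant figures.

164.8 µV

Full-scale range = 0.675 V − (-0.675 V) = 1.35 V.
2^13 = 8192 levels.
One LSB is 1.35 V / 8192 = 164.8 µV.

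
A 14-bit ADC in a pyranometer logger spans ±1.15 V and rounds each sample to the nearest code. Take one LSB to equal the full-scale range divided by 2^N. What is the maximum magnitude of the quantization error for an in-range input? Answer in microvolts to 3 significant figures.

70.2 µV

Span: 1.15 V − (-1.15 V) = 2.3 V.
Step size = 2.3/16384 V = 140.38 µV.
Worst-case error for round-to-nearest is half an LSB: 70.2 µV.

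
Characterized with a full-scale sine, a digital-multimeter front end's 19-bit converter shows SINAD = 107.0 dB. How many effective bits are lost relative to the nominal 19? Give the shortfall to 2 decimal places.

ENOB = (SINAD − 1.76)/6.02 = (107.0 − 1.76)/6.02 = 17.4817 bits.
Shortfall = 19 − 17.4817 = 1.5183 bits.

1.52 bits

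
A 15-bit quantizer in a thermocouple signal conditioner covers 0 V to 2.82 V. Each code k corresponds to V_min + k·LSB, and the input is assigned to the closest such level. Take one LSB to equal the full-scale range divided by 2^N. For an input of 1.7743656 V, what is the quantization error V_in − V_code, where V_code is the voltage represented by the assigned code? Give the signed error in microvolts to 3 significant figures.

Full-scale range = 2.82 V. LSB = 2.82 V / 2^15 ≈ 86.06 µV.
(V_in − V_min)/LSB = (1.7743656 − (0)) × 32768/2.82 = 20617.8766 → nearest code k = 20618.
Reconstructed level: 0 + 20618 × 2.82/32768 V = 1.7743762207 V.
Error = V_in − V_code = 1.7743656 − (1.7743762207) = −10.6 µV.

−10.6 µV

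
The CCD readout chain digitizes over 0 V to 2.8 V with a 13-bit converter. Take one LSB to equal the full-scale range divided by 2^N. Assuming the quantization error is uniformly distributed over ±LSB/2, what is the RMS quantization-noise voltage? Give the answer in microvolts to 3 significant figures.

98.7 µV

Range is 2.8 V.
Step size = 2.8/8192 V = 341.80 µV.
For a uniform distribution on [−LSB/2, +LSB/2], V_rms = LSB/√12 = 341.80 µV/3.4641 = 98.7 µV.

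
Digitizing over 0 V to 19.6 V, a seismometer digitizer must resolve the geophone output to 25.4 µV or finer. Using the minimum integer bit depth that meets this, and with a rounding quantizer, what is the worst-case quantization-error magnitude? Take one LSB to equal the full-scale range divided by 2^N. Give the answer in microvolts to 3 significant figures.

Full-scale range = 19.6 V.
19.6 V / 25.4 µV = 771700. Since 2^19 = 524288 and 2^20 = 1048576, N = 20.
One LSB is 19.6 V / 1048576 = 18.692 µV.
Max error for round-to-nearest is LSB/2 = 9.35 µV.

9.35 µV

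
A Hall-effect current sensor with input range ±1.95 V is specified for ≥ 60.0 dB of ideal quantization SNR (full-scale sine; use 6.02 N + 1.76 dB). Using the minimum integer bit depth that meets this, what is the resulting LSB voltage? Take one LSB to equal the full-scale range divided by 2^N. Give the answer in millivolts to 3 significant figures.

3.81 mV

Full-scale range = 1.95 V − (-1.95 V) = 3.9 V.
6.02 N + 1.76 ≥ 60.0 gives N ≥ 9.674, so the minimum integer is 10.
LSB = 3.9 V / 2^10 = 3.81 mV.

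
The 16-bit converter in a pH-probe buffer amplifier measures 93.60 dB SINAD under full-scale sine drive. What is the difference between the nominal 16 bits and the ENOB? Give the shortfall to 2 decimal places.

ENOB = (SINAD − 1.76)/6.02 = (93.60 − 1.76)/6.02 = 15.2558 bits.
Shortfall = 16 − 15.2558 = 0.7442 bits.

0.74 bits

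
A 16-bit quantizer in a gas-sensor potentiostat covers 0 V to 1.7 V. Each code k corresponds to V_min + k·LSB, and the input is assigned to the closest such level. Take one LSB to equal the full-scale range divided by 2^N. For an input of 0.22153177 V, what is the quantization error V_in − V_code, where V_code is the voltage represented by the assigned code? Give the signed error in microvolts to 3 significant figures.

+4.67 µV

Span = 1.7 V. LSB = 1.7 V / 2^16 ≈ 25.94 µV.
(V_in − V_min)/LSB = (0.22153177 − (0)) × 65536/1.7 = 8540.1800 → nearest code k = 8540.
V_code = 0 + (8540/65536) × 1.7 = 0.22152709961 V.
Error = V_in − V_code = 0.22153177 − (0.22152709961) = +4.67 µV.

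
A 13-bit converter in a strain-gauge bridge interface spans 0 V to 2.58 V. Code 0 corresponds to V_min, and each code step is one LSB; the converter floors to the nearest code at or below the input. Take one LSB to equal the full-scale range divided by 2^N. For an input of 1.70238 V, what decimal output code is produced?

Full-scale range = 2.58 V. LSB = 2.58 V / 2^13 ≈ 314.9 µV.
code = ⌊(V_in − V_min)/LSB⌋ = ⌊(V_in − V_min) × 2^13 / range⌋
     = ⌊(1.70238 − (0)) × 8192 / 2.58⌋ = ⌊1.70238 × 8192/2.58⌋
     = ⌊5405.386⌋ = 5405.

5405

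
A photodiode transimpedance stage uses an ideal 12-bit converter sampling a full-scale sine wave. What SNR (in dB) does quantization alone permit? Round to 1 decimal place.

Ideal quantization SNR: 6.02 × 12 + 1.76 dB = 74.0 dB.

74.0 dB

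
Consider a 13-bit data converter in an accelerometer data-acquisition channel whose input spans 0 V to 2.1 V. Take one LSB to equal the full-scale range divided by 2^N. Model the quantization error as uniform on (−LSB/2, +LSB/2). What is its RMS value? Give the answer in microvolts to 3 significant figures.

74.0 µV

Range is 2.1 V.
LSB = 2.1 V ÷ 2^13 = 2.1/8192 V = 256.35 µV.
For a uniform distribution on [−LSB/2, +LSB/2], V_rms = LSB/√12 = 256.35 µV/3.4641 = 74.0 µV.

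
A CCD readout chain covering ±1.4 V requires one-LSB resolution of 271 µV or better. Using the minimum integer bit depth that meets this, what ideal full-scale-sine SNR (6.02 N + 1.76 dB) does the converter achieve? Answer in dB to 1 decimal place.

Range = 1.4 − (-1.4) = 2.8 V.
Required number of levels: 2.8/271 µV = 10332; smallest N with 2^N ≥ that is 14.
SNR = 6.02 × 14 + 1.76 = 86.04 dB.

86.0 dB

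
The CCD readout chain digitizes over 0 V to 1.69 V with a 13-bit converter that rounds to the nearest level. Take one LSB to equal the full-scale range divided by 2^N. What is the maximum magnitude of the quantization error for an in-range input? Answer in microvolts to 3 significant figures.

Full-scale range = 1.69 V.
Step size = 1.69/8192 V = 206.30 µV.
A rounding quantizer has |error| ≤ LSB/2 = 103 µV.

103 µV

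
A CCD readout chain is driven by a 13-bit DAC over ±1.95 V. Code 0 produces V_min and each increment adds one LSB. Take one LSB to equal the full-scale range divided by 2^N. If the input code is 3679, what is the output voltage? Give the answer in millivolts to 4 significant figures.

Full-scale range = 1.95 V − (-1.95 V) = 3.9 V. LSB = 3.9 V / 2^13.
Output = V_min + (3679/8192) × range = -1.95 + 0.449097 × 3.9 V
      = -1.95 + 1.75148 = -0.198523 V.

-198.5 mV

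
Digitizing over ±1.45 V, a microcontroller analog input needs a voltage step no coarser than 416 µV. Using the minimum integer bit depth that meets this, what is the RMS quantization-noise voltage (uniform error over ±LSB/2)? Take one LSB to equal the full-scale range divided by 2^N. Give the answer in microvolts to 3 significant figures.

Full-scale range = 1.45 V − (-1.45 V) = 2.9 V.
Levels needed ≥ 2.9/416 µV = 6971. 2^13 = 8192 suffices, so N_min = 13.
Step size = 2.9/8192 V = 354.00 µV.
σ_q = LSB/√12 = 354.00 µV/3.4641 = 102 µV.

102 µV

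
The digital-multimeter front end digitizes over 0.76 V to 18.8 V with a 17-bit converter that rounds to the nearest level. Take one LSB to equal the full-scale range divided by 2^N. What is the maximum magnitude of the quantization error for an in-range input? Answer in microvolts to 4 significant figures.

68.82 µV

Full-scale range = 18.8 V − (0.76 V) = 18.04 V.
LSB = 18.04 V ÷ 2^17 = 18.04/131072 V = 137.634 µV.
|e|_max = LSB/2 = 68.82 µV.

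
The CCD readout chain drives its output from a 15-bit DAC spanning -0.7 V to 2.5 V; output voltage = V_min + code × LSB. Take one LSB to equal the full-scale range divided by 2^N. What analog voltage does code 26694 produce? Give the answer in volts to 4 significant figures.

1.907 V

Full-scale range = 2.5 V − (-0.7 V) = 3.2 V. LSB = 3.2 V / 2^15.
Output = V_min + (26694/32768) × range = -0.7 + 0.814636 × 3.2 V
      = -0.7 V + 2.60684 V = 1.90684 V.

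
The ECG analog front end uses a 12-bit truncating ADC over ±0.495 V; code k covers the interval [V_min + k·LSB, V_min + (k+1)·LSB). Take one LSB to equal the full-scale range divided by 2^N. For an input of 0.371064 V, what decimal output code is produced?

3583

Full-scale range = 0.495 V − (-0.495 V) = 0.99 V. LSB = 0.99 V / 2^12 ≈ 241.7 µV.
(V_in − V_min) × 2^12/range = (0.371064 − (-0.495)) × 4096/0.99 = 3583.230.
Floor → code = 3583.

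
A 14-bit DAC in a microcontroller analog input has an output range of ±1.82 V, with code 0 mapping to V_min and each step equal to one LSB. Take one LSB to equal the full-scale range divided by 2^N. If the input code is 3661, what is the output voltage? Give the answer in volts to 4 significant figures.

-1.007 V

Range = 1.82 − (-1.82) = 3.64 V. LSB = 3.64 V / 2^14.
V_out = -1.82 + 3661 × (3.64/16384) V
      = -1.82 V + 0.813357 V = -1.00664 V.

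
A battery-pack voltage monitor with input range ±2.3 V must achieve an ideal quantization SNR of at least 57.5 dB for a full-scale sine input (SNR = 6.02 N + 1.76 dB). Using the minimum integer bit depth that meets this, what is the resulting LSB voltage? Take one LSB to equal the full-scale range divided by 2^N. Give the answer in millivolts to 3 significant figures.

4.49 mV

Range = 2.3 − (-2.3) = 4.6 V.
Required N = ⌈(57.5 − 1.76)/6.02⌉ = ⌈9.259⌉ = 10.
LSB = 4.6 V / 2^10 = 4.49 mV.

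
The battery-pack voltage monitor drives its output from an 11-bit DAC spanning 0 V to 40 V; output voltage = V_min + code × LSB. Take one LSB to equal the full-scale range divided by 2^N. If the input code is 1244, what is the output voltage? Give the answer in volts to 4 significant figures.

24.30 V

Full-scale range = 40 V. LSB = 40 V / 2^11.
V_out = 0 + 1244 × (40/2048) V
      = 0 V + 24.2969 V = 24.2969 V.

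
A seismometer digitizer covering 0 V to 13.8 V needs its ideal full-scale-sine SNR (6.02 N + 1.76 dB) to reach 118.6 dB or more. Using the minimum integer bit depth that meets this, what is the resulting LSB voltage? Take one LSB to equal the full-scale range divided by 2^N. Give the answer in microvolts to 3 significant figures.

13.2 µV

V_FS = 13.8 V.
N ≥ (118.6 − 1.76)/6.02 = 19.409 → N_min = 20.
LSB = 13.8 V ÷ 2^20 = 13.8/1048576 V = 13.2 µV.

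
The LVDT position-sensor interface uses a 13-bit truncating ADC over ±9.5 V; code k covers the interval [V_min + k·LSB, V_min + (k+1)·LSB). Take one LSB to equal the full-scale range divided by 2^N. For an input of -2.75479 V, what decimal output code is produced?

2908

Full-scale range = 9.5 V − (-9.5 V) = 19 V. LSB = 19 V / 2^13 ≈ 2.319 mV.
(V_in − V_min) × 2^13/range = (-2.75479 − (-9.5)) × 8192/19 = 2908.251.
Floor → code = 2908.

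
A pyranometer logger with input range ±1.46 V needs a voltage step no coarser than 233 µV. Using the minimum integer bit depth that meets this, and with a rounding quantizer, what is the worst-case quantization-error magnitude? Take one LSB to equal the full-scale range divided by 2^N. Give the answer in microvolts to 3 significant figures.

The full-scale span is 1.46 − (-1.46) = 2.92 V.
2.92 V / 233 µV = 12530. Since 2^13 = 8192 and 2^14 = 16384, N = 14.
Step size = 2.92/16384 V = 178.22 µV.
Max error for round-to-nearest is LSB/2 = 89.1 µV.

89.1 µV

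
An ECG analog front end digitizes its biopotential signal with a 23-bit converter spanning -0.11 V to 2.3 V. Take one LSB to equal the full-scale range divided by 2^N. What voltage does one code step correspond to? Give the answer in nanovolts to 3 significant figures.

287 nV

Full-scale range = 2.3 V − (-0.11 V) = 2.41 V.
There are 2^23 = 8388608 steps.
Step size = 2.41/8388608 V = 287 nV.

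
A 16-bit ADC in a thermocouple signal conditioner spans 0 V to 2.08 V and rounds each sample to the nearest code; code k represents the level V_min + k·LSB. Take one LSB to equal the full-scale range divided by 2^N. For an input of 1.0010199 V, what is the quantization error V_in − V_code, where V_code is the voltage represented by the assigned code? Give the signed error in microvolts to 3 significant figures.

Full-scale range = 2.08 V. LSB = 2.08 V / 2^16 ≈ 31.74 µV.
(V_in − V_min)/LSB = (1.0010199 − (0)) × 65536/2.08 = 31539.8270 → nearest code k = 31540.
V_code = V_min + k × range/2^16 = 0 + 31540 × 2.08/65536 = 1.0010253906 V.
e = 1.0010199 − (1.0010253906) = −5.49 µV.

−5.49 µV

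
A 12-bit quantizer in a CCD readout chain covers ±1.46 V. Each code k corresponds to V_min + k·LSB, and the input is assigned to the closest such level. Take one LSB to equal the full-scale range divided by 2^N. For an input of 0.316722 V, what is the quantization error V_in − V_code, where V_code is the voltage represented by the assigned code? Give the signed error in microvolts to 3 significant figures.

The full-scale span is 1.46 − (-1.46) = 2.92 V. LSB = 2.92 V / 2^12 ≈ 0.7129 mV.
(0.316722 − (-1.46)) / LSB = 1.776722 × 4096/2.92 = 2492.2785. Nearest integer: k = 2492.
Reconstructed level: -1.46 + 2492 × 2.92/4096 V = 0.3165234375 V.
Error = V_in − V_code = 0.316722 − (0.3165234375) = +199 µV.

+199 µV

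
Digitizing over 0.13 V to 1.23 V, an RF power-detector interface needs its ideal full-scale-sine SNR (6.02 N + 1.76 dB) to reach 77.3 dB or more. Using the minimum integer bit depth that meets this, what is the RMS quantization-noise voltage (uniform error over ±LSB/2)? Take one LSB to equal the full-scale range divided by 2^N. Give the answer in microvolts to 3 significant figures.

The full-scale span is 1.23 − (0.13) = 1.1 V.
Required N = ⌈(77.3 − 1.76)/6.02⌉ = ⌈12.548⌉ = 13.
LSB = 1.1 V ÷ 2^13 = 1.1/8192 V = 134.28 µV.
RMS noise = LSB/√12 = 38.8 µV.

38.8 µV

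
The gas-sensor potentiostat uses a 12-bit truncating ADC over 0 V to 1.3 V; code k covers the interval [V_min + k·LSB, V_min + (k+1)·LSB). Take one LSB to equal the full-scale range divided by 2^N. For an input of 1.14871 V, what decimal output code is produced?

3619

Span = 1.3 V. LSB = 1.3 V / 2^12 ≈ 317.4 µV.
V_in − V_min = 1.14871 − (0) = 1.14871 V.
Divide by LSB: 1.14871 × 4096/1.3 = 3619.3201.
Truncating gives code 3619.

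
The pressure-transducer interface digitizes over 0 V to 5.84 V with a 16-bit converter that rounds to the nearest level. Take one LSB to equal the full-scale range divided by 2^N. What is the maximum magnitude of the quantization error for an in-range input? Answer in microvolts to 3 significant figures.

Full-scale range = 5.84 V.
One LSB is 5.84 V / 65536 = 89.111 µV.
|e|_max = LSB/2 = 44.6 µV.

44.6 µV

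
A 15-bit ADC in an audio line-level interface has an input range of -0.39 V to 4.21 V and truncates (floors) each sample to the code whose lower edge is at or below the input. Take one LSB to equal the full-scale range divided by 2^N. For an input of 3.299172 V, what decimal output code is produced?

26279

Range = 4.21 − (-0.39) = 4.6 V. LSB = 4.6 V / 2^15 ≈ 140.4 µV.
(V_in − V_min) × 2^15/range = (3.299172 − (-0.39)) × 32768/4.6 = 26279.737.
Floor → code = 26279.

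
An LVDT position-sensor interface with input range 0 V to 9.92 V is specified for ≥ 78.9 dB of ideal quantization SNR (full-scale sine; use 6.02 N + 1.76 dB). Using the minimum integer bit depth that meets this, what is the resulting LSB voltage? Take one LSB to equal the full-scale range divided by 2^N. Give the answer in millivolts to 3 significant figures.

1.21 mV

Range is 9.92 V.
Required N = ⌈(78.9 − 1.76)/6.02⌉ = ⌈12.814⌉ = 13.
LSB = 9.92 V ÷ 2^13 = 9.92/8192 V = 1.21 mV.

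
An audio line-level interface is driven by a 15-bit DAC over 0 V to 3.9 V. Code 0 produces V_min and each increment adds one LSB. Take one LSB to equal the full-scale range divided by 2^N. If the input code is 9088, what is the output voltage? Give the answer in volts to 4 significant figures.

Span = 3.9 V. LSB = 3.9 V / 2^15.
V_out = 0 + 9088 × (3.9/32768) V
      = 0 + 1.08164 = 1.08164 V.

1.082 V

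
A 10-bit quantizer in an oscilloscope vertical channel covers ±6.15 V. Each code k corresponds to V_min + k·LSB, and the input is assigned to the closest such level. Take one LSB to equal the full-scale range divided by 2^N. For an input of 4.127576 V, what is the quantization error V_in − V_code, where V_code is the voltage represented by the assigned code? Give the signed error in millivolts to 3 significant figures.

−4.46 mV

Span: 6.15 V − (-6.15 V) = 12.3 V. LSB = 12.3 V / 2^10 ≈ 12.01 mV.
(V_in − V_min)/LSB = (4.127576 − (-6.15)) × 1024/12.3 = 855.6291 → nearest code k = 856.
V_code = -6.15 + (856/1024) × 12.3 = 4.132031250 V.
V_in − V_code = 4.127576 − (4.132031250) = −4.46 mV.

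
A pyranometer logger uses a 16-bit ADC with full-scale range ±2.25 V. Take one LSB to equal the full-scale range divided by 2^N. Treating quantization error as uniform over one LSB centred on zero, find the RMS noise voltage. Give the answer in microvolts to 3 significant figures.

19.8 µV

Full-scale range = 2.25 V − (-2.25 V) = 4.5 V.
LSB = 4.5 V ÷ 2^16 = 4.5/65536 V = 68.665 µV.
V_rms = LSB/√12 = 68.665 µV / √12 = 19.8 µV.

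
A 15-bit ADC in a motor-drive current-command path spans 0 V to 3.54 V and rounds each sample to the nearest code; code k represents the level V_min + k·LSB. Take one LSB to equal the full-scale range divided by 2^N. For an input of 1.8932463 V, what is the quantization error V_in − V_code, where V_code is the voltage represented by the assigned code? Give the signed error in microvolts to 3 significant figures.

−18.5 µV

Span = 3.54 V. LSB = 3.54 V / 2^15 ≈ 108.0 µV.
Position in LSBs: (1.8932463 − (0)) × 32768/3.54 = 17524.8290; rounding gives k = 17525.
V_code = 0 + (17525/32768) × 3.54 = 1.8932647705 V.
Error = V_in − V_code = 1.8932463 − (1.8932647705) = −18.5 µV.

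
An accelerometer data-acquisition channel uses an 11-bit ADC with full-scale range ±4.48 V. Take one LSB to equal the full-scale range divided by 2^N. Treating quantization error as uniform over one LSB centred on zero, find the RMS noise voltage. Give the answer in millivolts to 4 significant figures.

1.263 mV

Full-scale range = 4.48 V − (-4.48 V) = 8.96 V.
LSB = 8.96 V / 2^11 = 4.37500 mV.
RMS of a uniform error over width LSB is LSB/√12 = 1.263 mV.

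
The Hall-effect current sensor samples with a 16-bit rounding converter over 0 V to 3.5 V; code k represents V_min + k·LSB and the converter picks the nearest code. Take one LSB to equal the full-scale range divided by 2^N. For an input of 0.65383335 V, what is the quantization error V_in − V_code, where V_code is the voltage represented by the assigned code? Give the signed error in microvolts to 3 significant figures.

Span = 3.5 V. LSB = 3.5 V / 2^16 ≈ 53.41 µV.
(0.65383335 − (0)) / LSB = 0.65383335 × 65536/3.5 = 12242.7493. Nearest integer: k = 12243.
V_code = 0 + (12243/65536) × 3.5 = 0.65384674072 V.
V_in − V_code = 0.65383335 − (0.65384674072) = −13.4 µV.

−13.4 µV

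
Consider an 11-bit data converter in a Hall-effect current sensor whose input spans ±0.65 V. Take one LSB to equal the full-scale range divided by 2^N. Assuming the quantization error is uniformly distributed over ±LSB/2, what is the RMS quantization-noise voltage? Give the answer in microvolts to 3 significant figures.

183 µV

Span: 0.65 V − (-0.65 V) = 1.3 V.
Step size = 1.3/2048 V = 0.63477 mV.
RMS of a uniform error over width LSB is LSB/√12 = 183 µV.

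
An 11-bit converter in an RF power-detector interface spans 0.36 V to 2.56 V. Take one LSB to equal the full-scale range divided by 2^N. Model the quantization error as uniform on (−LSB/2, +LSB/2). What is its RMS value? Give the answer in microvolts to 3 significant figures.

310 µV

The full-scale span is 2.56 − (0.36) = 2.2 V.
LSB = 2.2 V / 2^11 = 1.0742 mV.
For a uniform distribution on [−LSB/2, +LSB/2], V_rms = LSB/√12 = 1.0742 mV/3.4641 = 310 µV.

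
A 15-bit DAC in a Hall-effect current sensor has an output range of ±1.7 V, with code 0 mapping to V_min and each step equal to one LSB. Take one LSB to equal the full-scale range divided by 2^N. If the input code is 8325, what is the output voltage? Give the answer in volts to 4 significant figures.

-0.8362 V

The full-scale span is 1.7 − (-1.7) = 3.4 V. LSB = 3.4 V / 2^15.
V_out = V_min + code × LSB = -1.7 V + 8325 × 3.4 V / 32768
      = -1.7 V + 0.863800 V = -0.836200 V.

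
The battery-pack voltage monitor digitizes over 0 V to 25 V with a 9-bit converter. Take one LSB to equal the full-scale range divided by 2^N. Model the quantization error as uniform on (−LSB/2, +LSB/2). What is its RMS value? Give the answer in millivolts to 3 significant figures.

Span = 25 V.
LSB = 25 V ÷ 2^9 = 25/512 V = 48.828 mV.
V_rms = LSB/√12 = 48.828 mV / √12 = 14.1 mV.

14.1 mV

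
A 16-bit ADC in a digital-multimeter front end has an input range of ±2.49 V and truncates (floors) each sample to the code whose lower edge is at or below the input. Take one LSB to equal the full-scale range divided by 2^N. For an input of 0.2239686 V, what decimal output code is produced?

35715

Span: 2.49 V − (-2.49 V) = 4.98 V. LSB = 4.98 V / 2^16 ≈ 75.99 µV.
V_in − V_min = 0.2239686 − (-2.49) = 2.7139686 V.
Divide by LSB: 2.7139686 × 65536/4.98 = 35715.3908.
Truncating gives code 35715.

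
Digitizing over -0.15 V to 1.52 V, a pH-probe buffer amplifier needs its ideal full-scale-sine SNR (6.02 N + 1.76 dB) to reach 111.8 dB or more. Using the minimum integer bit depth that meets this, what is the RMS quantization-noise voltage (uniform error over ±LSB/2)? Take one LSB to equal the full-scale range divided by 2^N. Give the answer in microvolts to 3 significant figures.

0.920 µV

Range = 1.52 − (-0.15) = 1.67 V.
Solving 6.02 N ≥ 111.8 − 1.76: N ≥ 18.279. Round up → N = 19.
LSB = 1.67 V / 2^19 = 3.1853 µV.
V_rms = LSB/√12 = 0.920 µV.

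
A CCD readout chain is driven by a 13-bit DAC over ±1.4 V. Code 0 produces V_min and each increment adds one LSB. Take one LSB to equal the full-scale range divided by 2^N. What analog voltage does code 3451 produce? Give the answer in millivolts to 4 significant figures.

-220.5 mV

Range = 1.4 − (-1.4) = 2.8 V. LSB = 2.8 V / 2^13.
V_out = -1.4 + 3451 × (2.8/8192) V
      = -1.4 V + 1.17954 V = -0.220459 V.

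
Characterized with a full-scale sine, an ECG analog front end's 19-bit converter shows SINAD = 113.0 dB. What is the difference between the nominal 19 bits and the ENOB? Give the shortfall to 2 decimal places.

N_eff = (113.0 − 1.76)/6.02 = 18.4784 bits.
19 − 18.4784 = 0.52 bits below nominal.

0.52 bits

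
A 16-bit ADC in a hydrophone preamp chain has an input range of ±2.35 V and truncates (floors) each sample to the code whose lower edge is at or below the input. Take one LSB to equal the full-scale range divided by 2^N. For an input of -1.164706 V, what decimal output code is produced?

16527

The full-scale span is 2.35 − (-2.35) = 4.7 V. LSB = 4.7 V / 2^16 ≈ 71.72 µV.
code = ⌊(V_in − V_min)/LSB⌋ = ⌊(V_in − V_min) × 2^16 / range⌋
     = ⌊(-1.164706 − (-2.35)) × 65536 / 4.7⌋ = ⌊1.185294 × 65536/4.7⌋
     = ⌊16527.538⌋ = 16527.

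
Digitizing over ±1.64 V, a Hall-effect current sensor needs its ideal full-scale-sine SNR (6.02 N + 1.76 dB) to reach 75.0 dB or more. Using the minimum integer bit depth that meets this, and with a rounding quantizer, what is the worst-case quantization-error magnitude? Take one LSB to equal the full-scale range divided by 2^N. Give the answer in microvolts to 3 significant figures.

200 µV

Span: 1.64 V − (-1.64 V) = 3.28 V.
Solving 6.02 N ≥ 75.0 − 1.76: N ≥ 12.166. Round up → N = 13.
LSB = 3.28 V / 2^13 = 400.39 µV.
Half an LSB is 200 µV.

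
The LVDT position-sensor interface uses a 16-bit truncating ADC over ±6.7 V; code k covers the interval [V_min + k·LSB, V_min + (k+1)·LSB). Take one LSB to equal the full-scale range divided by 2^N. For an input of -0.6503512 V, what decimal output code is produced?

29587

Full-scale range = 6.7 V − (-6.7 V) = 13.4 V. LSB = 13.4 V / 2^16 ≈ 204.5 µV.
(V_in − V_min) × 2^16/range = (-0.6503512 − (-6.7)) × 65536/13.4 = 29587.297.
Floor → code = 29587.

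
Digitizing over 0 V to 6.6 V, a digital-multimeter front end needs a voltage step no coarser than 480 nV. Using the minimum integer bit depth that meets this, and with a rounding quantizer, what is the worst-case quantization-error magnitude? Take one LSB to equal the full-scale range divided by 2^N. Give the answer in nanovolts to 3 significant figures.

Range is 6.6 V.
Levels needed ≥ 6.6/480 nV = 1.375e7. 2^24 = 16777216 suffices, so N_min = 24.
LSB = 6.6 V ÷ 2^24 = 6.6/16777216 V = 393.39 nV.
Max error for round-to-nearest is LSB/2 = 197 nV.

197 nV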